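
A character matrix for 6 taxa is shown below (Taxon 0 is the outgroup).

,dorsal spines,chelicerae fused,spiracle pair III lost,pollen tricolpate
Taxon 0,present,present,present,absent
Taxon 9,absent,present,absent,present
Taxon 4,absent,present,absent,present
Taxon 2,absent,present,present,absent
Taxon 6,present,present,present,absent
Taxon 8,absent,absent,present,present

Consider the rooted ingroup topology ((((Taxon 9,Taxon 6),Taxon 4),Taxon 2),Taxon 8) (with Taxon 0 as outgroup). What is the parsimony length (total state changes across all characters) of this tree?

8

Map each character onto ((((Taxon 9,Taxon 6),Taxon 4),Taxon 2),Taxon 8) (rooted by Taxon 0) and count the minimum state changes it requires (Fitch parsimony):
dorsal spines: 2; chelicerae fused: 1; spiracle pair III lost: 2; pollen tricolpate: 3.
Total tree length = 8.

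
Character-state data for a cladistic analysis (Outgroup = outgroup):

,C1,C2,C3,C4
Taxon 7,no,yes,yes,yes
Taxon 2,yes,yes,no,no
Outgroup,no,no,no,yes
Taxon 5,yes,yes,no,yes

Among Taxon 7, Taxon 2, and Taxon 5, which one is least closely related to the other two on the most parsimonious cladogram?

Character polarity is set by the outgroup: the derived state is whichever differs from the outgroup's state, so for C4 the derived state is 'no', and for the remaining characters it is 'yes'.
C1 (derived state 'yes') is shared by Taxon 2 and Taxon 5 — a synapomorphy uniting that clade.
C2 (derived state 'yes') is shared by all ingroup taxa — unites the whole ingroup.
C3: derived state 'yes' in Taxon 7 only — an autapomorphy, so it tells us nothing about relationships among taxa.
C4 (derived state 'no') is unique to Taxon 2 (autapomorphy; uninformative for grouping).
Most parsimonious ingroup topology: ((Taxon 5,Taxon 2),Taxon 7).
Taxon 5 and Taxon 2 share a more recent common ancestor with each other than either does with Taxon 7, so Taxon 7 is the least closely related of the three.

Taxon 7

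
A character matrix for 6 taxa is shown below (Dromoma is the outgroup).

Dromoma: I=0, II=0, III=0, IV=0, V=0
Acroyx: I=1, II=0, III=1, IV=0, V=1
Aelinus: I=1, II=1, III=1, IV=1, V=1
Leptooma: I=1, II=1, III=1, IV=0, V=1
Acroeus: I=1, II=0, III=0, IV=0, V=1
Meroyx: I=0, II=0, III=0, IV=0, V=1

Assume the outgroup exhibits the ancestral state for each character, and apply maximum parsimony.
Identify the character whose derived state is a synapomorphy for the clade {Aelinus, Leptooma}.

The outgroup has state '0' for every character, so '1' is the derived state throughout.
Only Acroeus, Acroyx, Aelinus, and Leptooma show the derived state '1' for I, supporting them as a clade.
II (derived state '1') is shared by Aelinus and Leptooma — a synapomorphy uniting that clade.
III (derived state '1') is shared by Acroyx, Aelinus, and Leptooma — a synapomorphy uniting that clade.
IV: derived state '1' in Aelinus only — an autapomorphy, so it tells us nothing about relationships among taxa.
All ingroup taxa share the derived state '1' for V; it defines the ingroup but does not resolve relationships within it.
Most parsimonious ingroup topology: (((Acroyx,(Aelinus,Leptooma)),Acroeus),Meroyx).
The clade {Aelinus, Leptooma} is supported by II: its derived state '1' occurs in exactly those taxa and in no other taxon (including the outgroup).

II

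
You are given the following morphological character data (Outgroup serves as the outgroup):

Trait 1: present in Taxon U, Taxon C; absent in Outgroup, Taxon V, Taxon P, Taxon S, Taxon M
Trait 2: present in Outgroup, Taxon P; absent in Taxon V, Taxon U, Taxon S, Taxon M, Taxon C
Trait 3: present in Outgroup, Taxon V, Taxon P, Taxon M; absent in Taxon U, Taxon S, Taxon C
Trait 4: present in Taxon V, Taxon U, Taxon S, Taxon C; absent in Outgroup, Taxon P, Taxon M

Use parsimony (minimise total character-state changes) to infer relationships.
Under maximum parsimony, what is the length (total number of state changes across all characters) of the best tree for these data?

Character polarity is set by the outgroup: the derived state is whichever differs from the outgroup's state, so for Trait 2, Trait 3 the derived state is 'absent', and for the remaining characters it is 'present'.
Trait 1: derived state 'present' in Taxon C and Taxon U only — synapomorphy for {Taxon C, Taxon U}.
Trait 2 (derived state 'absent') is shared by Taxon C, Taxon M, Taxon S, Taxon U, and Taxon V — a synapomorphy uniting that clade.
Trait 3: derived state 'absent' in Taxon C, Taxon S, and Taxon U only — synapomorphy for {Taxon C, Taxon S, Taxon U}.
Only Taxon C, Taxon S, Taxon U, and Taxon V show the derived state 'present' for Trait 4, supporting them as a clade.
Most parsimonious ingroup topology: (((Taxon V,((Taxon U,Taxon C),Taxon S)),Taxon M),Taxon P).
Changes per character on this tree: Trait 1: 1; Trait 2: 1; Trait 3: 1; Trait 4: 1.
Total = 4.

4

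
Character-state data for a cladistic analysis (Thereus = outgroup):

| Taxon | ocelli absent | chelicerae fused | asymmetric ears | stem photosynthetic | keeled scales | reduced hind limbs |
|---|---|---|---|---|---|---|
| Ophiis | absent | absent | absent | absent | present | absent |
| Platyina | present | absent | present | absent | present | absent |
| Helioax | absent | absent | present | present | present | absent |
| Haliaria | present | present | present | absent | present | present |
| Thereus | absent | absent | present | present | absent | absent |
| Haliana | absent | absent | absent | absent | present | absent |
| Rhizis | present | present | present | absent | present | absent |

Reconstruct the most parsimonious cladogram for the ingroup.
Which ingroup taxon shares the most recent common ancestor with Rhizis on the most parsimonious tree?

Character polarity is set by the outgroup: the derived state is whichever differs from the outgroup's state, so for asymmetric ears, stem photosynthetic the derived state is 'absent', and for the remaining characters it is 'present'.
ocelli absent: derived state 'present' in Haliaria, Platyina, and Rhizis only — synapomorphy for {Haliaria, Platyina, Rhizis}.
Only Haliaria and Rhizis show the derived state 'present' for chelicerae fused, supporting them as a clade.
asymmetric ears: derived state 'absent' in Haliana and Ophiis only — synapomorphy for {Haliana, Ophiis}.
stem photosynthetic: derived state 'absent' in Haliana, Haliaria, Ophiis, Platyina, and Rhizis only — synapomorphy for {Haliana, Haliaria, Ophiis, Platyina, Rhizis}.
All ingroup taxa share the derived state 'present' for keeled scales; it defines the ingroup but does not resolve relationships within it.
reduced hind limbs: derived state 'present' in Haliaria only — an autapomorphy, so it tells us nothing about relationships among taxa.
Most parsimonious ingroup topology: (((Platyina,(Haliaria,Rhizis)),(Ophiis,Haliana)),Helioax).
Rhizis and Haliaria form a cherry on this tree, so they are sister taxa.

Haliaria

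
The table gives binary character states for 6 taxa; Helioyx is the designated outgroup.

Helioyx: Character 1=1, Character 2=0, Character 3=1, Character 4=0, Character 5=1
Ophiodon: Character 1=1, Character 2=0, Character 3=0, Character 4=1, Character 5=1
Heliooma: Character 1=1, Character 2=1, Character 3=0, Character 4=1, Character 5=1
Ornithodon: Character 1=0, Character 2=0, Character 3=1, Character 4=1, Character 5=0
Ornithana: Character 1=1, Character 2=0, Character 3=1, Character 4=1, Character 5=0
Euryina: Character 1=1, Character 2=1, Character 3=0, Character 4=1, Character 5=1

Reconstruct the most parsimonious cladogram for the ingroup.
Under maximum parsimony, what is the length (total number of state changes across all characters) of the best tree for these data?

5

Character polarity is set by the outgroup: the derived state is whichever differs from the outgroup's state, so for Character 1, Character 3, Character 5 the derived state is '0', and for the remaining characters it is '1'.
Character 1 (derived state '0') is unique to Ornithodon (autapomorphy; uninformative for grouping).
Only Euryina and Heliooma show the derived state '1' for Character 2, supporting them as a clade.
Character 3 (derived state '0') is shared by Euryina, Heliooma, and Ophiodon — a synapomorphy uniting that clade.
All ingroup taxa share the derived state '1' for Character 4; it defines the ingroup but does not resolve relationships within it.
Character 5 (derived state '0') is shared by Ornithana and Ornithodon — a synapomorphy uniting that clade.
Most parsimonious ingroup topology: ((Ophiodon,(Heliooma,Euryina)),(Ornithodon,Ornithana)).
Changes per character on this tree: Character 1: 1; Character 2: 1; Character 3: 1; Character 4: 1; Character 5: 1.
Total = 5.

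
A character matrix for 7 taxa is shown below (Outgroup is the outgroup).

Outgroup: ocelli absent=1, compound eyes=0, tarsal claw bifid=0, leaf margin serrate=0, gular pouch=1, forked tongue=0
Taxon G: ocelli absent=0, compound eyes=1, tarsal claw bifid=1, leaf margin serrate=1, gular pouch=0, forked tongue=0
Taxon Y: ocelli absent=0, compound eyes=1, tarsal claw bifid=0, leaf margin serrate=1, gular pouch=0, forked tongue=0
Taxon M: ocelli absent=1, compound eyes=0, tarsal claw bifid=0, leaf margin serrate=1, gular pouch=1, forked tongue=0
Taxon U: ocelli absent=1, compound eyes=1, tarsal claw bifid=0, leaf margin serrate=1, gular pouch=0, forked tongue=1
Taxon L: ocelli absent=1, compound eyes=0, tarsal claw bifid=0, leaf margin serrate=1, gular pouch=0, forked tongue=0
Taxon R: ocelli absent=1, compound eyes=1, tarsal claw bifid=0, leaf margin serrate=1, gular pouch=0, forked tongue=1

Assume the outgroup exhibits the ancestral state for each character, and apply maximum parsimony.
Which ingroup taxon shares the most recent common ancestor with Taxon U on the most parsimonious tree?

Taxon R

Character polarity is set by the outgroup: the derived state is whichever differs from the outgroup's state, so for ocelli absent, gular pouch the derived state is '0', and for the remaining characters it is '1'.
ocelli absent (derived state '0') is shared by Taxon G and Taxon Y — a synapomorphy uniting that clade.
compound eyes: derived state '1' in Taxon G, Taxon R, Taxon U, and Taxon Y only — synapomorphy for {Taxon G, Taxon R, Taxon U, Taxon Y}.
tarsal claw bifid: derived state '1' in Taxon G only — an autapomorphy, so it tells us nothing about relationships among taxa.
leaf margin serrate (derived state '1') is shared by all ingroup taxa — unites the whole ingroup.
Only Taxon G, Taxon L, Taxon R, Taxon U, and Taxon Y show the derived state '0' for gular pouch, supporting them as a clade.
Only Taxon R and Taxon U show the derived state '1' for forked tongue, supporting them as a clade.
Most parsimonious ingroup topology: ((((Taxon G,Taxon Y),(Taxon U,Taxon R)),Taxon L),Taxon M).
Taxon U and Taxon R form a cherry on this tree, so they are sister taxa.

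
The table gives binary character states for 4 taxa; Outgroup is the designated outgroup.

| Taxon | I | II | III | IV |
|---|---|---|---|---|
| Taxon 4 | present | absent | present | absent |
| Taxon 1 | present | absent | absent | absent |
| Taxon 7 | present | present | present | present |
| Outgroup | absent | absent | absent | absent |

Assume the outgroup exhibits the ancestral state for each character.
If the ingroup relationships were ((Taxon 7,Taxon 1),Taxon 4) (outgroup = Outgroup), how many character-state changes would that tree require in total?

Map each character onto ((Taxon 7,Taxon 1),Taxon 4) (rooted by Outgroup) and count the minimum state changes it requires (Fitch parsimony):
I: 1; II: 1; III: 2; IV: 1.
Total tree length = 5.

5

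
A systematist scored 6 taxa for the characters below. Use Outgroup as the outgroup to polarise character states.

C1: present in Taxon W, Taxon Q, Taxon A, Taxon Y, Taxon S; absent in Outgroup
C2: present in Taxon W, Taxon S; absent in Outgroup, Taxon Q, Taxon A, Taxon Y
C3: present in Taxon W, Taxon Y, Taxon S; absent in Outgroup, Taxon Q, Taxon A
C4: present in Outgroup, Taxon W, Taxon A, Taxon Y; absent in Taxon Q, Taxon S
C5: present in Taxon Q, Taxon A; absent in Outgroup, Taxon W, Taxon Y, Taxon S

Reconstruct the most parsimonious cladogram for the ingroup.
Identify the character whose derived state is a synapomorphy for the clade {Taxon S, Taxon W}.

Character polarity is set by the outgroup: the derived state is whichever differs from the outgroup's state, so for C4 the derived state is 'absent', and for the remaining characters it is 'present'.
C1 (derived state 'present') is shared by all ingroup taxa — unites the whole ingroup.
Only Taxon S and Taxon W show the derived state 'present' for C2, supporting them as a clade.
Only Taxon S, Taxon W, and Taxon Y show the derived state 'present' for C3, supporting them as a clade.
C4 groups Taxon Q and Taxon S, which is incompatible with the clades supported by the remaining characters; treating it as convergent (homoplasy) costs fewer steps than any alternative tree.
C5: derived state 'present' in Taxon A and Taxon Q only — synapomorphy for {Taxon A, Taxon Q}.
Most parsimonious ingroup topology: (((Taxon W,Taxon S),Taxon Y),(Taxon Q,Taxon A)).
The clade {Taxon S, Taxon W} is supported by C2: its derived state 'present' occurs in exactly those taxa and in no other taxon (including the outgroup).

C2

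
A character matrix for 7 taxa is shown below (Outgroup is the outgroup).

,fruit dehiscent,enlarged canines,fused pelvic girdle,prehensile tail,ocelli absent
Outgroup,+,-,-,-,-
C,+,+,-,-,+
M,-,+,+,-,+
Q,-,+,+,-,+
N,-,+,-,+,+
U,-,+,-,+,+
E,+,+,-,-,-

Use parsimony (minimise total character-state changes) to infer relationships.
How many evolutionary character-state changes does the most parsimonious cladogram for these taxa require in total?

5

Character polarity is set by the outgroup: the derived state is whichever differs from the outgroup's state, so for fruit dehiscent the derived state is '-', and for the remaining characters it is '+'.
fruit dehiscent: derived state '-' in M, N, Q, and U only — synapomorphy for {M, N, Q, U}.
All ingroup taxa share the derived state '+' for enlarged canines; it defines the ingroup but does not resolve relationships within it.
fused pelvic girdle (derived state '+') is shared by M and Q — a synapomorphy uniting that clade.
Only N and U show the derived state '+' for prehensile tail, supporting them as a clade.
ocelli absent (derived state '+') is shared by C, M, N, Q, and U — a synapomorphy uniting that clade.
Most parsimonious ingroup topology: ((C,((M,Q),(N,U))),E).
Changes per character on this tree: fruit dehiscent: 1; enlarged canines: 1; fused pelvic girdle: 1; prehensile tail: 1; ocelli absent: 1.
Total = 5.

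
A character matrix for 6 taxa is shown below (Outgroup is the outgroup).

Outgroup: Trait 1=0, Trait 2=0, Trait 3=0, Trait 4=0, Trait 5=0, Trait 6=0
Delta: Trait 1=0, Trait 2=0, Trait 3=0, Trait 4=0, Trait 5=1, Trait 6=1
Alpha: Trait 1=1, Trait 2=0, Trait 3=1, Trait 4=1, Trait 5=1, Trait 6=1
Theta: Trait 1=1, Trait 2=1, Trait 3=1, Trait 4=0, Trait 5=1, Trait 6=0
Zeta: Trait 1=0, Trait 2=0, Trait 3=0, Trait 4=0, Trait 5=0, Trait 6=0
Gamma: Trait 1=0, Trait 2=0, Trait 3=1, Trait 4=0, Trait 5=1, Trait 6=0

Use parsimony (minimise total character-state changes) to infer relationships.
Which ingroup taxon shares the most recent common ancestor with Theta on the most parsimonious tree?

Alpha

The outgroup has state '0' for every character, so '1' is the derived state throughout.
Trait 1 (derived state '1') is shared by Alpha and Theta — a synapomorphy uniting that clade.
Trait 2 (derived state '1') is unique to Theta (autapomorphy; uninformative for grouping).
Trait 3 (derived state '1') is shared by Alpha, Gamma, and Theta — a synapomorphy uniting that clade.
Trait 4 (derived state '1') is unique to Alpha (autapomorphy; uninformative for grouping).
Only Alpha, Delta, Gamma, and Theta show the derived state '1' for Trait 5, supporting them as a clade.
Trait 6 (state '1') occurs in Alpha and Delta but conflicts with the nesting implied by the other characters — most parsimoniously interpreted as homoplasy.
Most parsimonious ingroup topology: ((Delta,((Alpha,Theta),Gamma)),Zeta).
Theta and Alpha form a cherry on this tree, so they are sister taxa.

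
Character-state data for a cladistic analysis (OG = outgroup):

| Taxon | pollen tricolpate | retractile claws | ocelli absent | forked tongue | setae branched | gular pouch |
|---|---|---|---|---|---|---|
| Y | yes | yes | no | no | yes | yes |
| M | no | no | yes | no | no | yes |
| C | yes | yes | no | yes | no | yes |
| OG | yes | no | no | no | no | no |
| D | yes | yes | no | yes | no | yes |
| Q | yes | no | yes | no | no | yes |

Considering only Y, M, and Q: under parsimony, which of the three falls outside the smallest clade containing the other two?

Character polarity is set by the outgroup: the derived state is whichever differs from the outgroup's state, so for pollen tricolpate the derived state is 'no', and for the remaining characters it is 'yes'.
pollen tricolpate (derived state 'no') is unique to M (autapomorphy; uninformative for grouping).
retractile claws: derived state 'yes' in C, D, and Y only — synapomorphy for {C, D, Y}.
ocelli absent (derived state 'yes') is shared by M and Q — a synapomorphy uniting that clade.
forked tongue (derived state 'yes') is shared by C and D — a synapomorphy uniting that clade.
setae branched (derived state 'yes') is unique to Y (autapomorphy; uninformative for grouping).
All ingroup taxa share the derived state 'yes' for gular pouch; it defines the ingroup but does not resolve relationships within it.
Most parsimonious ingroup topology: ((Y,(C,D)),(M,Q)).
M and Q share a more recent common ancestor with each other than either does with Y, so Y is the least closely related of the three.

Y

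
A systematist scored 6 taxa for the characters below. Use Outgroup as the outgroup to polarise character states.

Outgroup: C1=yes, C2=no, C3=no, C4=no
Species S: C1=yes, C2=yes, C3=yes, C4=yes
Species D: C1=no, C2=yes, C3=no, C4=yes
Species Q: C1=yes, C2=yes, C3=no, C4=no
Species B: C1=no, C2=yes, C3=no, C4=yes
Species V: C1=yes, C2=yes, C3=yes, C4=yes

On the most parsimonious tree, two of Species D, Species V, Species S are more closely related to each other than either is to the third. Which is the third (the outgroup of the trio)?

Species D

Character polarity is set by the outgroup: the derived state is whichever differs from the outgroup's state, so for C1 the derived state is 'no', and for the remaining characters it is 'yes'.
C1 (derived state 'no') is shared by Species B and Species D — a synapomorphy uniting that clade.
C2 (derived state 'yes') is shared by all ingroup taxa — unites the whole ingroup.
C3: derived state 'yes' in Species S and Species V only — synapomorphy for {Species S, Species V}.
Only Species B, Species D, Species S, and Species V show the derived state 'yes' for C4, supporting them as a clade.
Most parsimonious ingroup topology: (((Species S,Species V),(Species D,Species B)),Species Q).
Species V and Species S share a more recent common ancestor with each other than either does with Species D, so Species D is the least closely related of the three.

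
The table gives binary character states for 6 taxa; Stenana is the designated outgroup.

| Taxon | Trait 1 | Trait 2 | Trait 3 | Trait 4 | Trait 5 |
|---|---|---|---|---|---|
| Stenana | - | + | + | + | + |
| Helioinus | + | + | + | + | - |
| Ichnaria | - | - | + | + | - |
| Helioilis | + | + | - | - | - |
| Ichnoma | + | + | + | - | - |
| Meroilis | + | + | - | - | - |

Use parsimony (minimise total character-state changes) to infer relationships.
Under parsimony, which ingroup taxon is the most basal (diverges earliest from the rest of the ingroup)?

Character polarity is set by the outgroup: the derived state is whichever differs from the outgroup's state, so for Trait 2, Trait 3, Trait 4, Trait 5 the derived state is '-', and for the remaining characters it is '+'.
Trait 1: derived state '+' in Helioilis, Helioinus, Ichnoma, and Meroilis only — synapomorphy for {Helioilis, Helioinus, Ichnoma, Meroilis}.
Trait 2: derived state '-' in Ichnaria only — an autapomorphy, so it tells us nothing about relationships among taxa.
Trait 3 (derived state '-') is shared by Helioilis and Meroilis — a synapomorphy uniting that clade.
Trait 4 (derived state '-') is shared by Helioilis, Ichnoma, and Meroilis — a synapomorphy uniting that clade.
All ingroup taxa share the derived state '-' for Trait 5; it defines the ingroup but does not resolve relationships within it.
Most parsimonious ingroup topology: ((Helioinus,((Helioilis,Meroilis),Ichnoma)),Ichnaria).
Ichnaria is sister to the clade containing all other ingroup taxa, so it is the earliest-diverging (most basal) ingroup lineage.

Ichnaria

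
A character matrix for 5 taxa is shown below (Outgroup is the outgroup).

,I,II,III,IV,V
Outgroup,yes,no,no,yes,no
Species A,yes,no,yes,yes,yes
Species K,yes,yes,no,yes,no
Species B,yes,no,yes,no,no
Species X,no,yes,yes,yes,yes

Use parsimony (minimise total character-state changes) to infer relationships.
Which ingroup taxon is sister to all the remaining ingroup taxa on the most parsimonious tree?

Character polarity is set by the outgroup: the derived state is whichever differs from the outgroup's state, so for I, IV the derived state is 'no', and for the remaining characters it is 'yes'.
I (derived state 'no') is unique to Species X (autapomorphy; uninformative for grouping).
II (state 'yes') occurs in Species K and Species X but conflicts with the nesting implied by the other characters — most parsimoniously interpreted as homoplasy.
III: derived state 'yes' in Species A, Species B, and Species X only — synapomorphy for {Species A, Species B, Species X}.
IV: derived state 'no' in Species B only — an autapomorphy, so it tells us nothing about relationships among taxa.
V (derived state 'yes') is shared by Species A and Species X — a synapomorphy uniting that clade.
Most parsimonious ingroup topology: (((Species A,Species X),Species B),Species K).
Species K is sister to the clade containing all other ingroup taxa, so it is the earliest-diverging (most basal) ingroup lineage.

Species K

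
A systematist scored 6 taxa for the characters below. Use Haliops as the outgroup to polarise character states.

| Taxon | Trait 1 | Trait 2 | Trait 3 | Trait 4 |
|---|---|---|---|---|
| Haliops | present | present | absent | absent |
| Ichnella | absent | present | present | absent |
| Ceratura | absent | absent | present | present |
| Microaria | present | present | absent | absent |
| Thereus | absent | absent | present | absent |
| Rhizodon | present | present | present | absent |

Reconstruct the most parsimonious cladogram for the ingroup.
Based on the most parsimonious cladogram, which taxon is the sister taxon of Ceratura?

Character polarity is set by the outgroup: the derived state is whichever differs from the outgroup's state, so for Trait 1, Trait 2 the derived state is 'absent', and for the remaining characters it is 'present'.
Only Ceratura, Ichnella, and Thereus show the derived state 'absent' for Trait 1, supporting them as a clade.
Only Ceratura and Thereus show the derived state 'absent' for Trait 2, supporting them as a clade.
Only Ceratura, Ichnella, Rhizodon, and Thereus show the derived state 'present' for Trait 3, supporting them as a clade.
Trait 4: derived state 'present' in Ceratura only — an autapomorphy, so it tells us nothing about relationships among taxa.
Most parsimonious ingroup topology: (((Ichnella,(Ceratura,Thereus)),Rhizodon),Microaria).
Ceratura and Thereus form a cherry on this tree, so they are sister taxa.

Thereus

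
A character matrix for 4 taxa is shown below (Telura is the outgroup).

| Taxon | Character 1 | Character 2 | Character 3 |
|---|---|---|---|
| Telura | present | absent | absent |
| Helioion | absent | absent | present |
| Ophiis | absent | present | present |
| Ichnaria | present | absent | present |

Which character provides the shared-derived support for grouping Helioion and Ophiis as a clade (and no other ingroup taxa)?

Character 1

Character polarity is set by the outgroup: the derived state is whichever differs from the outgroup's state, so for Character 1 the derived state is 'absent', and for the remaining characters it is 'present'.
Character 1 (derived state 'absent') is shared by Helioion and Ophiis — a synapomorphy uniting that clade.
Character 2 (derived state 'present') is unique to Ophiis (autapomorphy; uninformative for grouping).
All ingroup taxa share the derived state 'present' for Character 3; it defines the ingroup but does not resolve relationships within it.
Most parsimonious ingroup topology: ((Helioion,Ophiis),Ichnaria).
The clade {Helioion, Ophiis} is supported by Character 1: its derived state 'absent' occurs in exactly those taxa and in no other taxon (including the outgroup).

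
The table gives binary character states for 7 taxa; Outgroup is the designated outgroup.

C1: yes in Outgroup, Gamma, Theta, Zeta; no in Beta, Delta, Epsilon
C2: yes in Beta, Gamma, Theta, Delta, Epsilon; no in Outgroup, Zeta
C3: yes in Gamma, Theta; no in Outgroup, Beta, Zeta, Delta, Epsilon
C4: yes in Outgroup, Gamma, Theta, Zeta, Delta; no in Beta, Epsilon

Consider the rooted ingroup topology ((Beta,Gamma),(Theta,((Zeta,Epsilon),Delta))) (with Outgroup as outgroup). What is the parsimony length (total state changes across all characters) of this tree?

Map each character onto ((Beta,Gamma),(Theta,((Zeta,Epsilon),Delta))) (rooted by Outgroup) and count the minimum state changes it requires (Fitch parsimony):
C1: 3; C2: 2; C3: 2; C4: 2.
Total tree length = 9.

9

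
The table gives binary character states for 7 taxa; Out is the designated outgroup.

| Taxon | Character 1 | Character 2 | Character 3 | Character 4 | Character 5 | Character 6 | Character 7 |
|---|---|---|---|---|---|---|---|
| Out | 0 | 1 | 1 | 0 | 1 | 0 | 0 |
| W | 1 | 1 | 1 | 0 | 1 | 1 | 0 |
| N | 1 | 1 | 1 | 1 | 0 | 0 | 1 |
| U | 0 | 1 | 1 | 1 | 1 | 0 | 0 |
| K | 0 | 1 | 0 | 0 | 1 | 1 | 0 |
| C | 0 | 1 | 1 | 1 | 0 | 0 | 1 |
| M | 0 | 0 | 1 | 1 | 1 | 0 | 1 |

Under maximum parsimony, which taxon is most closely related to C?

N

Character polarity is set by the outgroup: the derived state is whichever differs from the outgroup's state, so for Character 2, Character 3, Character 5 the derived state is '0', and for the remaining characters it is '1'.
Character 1 (state '1') occurs in N and W but conflicts with the nesting implied by the other characters — most parsimoniously interpreted as homoplasy.
Character 2: derived state '0' in M only — an autapomorphy, so it tells us nothing about relationships among taxa.
Character 3 (derived state '0') is unique to K (autapomorphy; uninformative for grouping).
Only C, M, N, and U show the derived state '1' for Character 4, supporting them as a clade.
Only C and N show the derived state '0' for Character 5, supporting them as a clade.
Character 6 (derived state '1') is shared by K and W — a synapomorphy uniting that clade.
Character 7: derived state '1' in C, M, and N only — synapomorphy for {C, M, N}.
Most parsimonious ingroup topology: ((W,K),(((N,C),M),U)).
C and N form a cherry on this tree, so they are sister taxa.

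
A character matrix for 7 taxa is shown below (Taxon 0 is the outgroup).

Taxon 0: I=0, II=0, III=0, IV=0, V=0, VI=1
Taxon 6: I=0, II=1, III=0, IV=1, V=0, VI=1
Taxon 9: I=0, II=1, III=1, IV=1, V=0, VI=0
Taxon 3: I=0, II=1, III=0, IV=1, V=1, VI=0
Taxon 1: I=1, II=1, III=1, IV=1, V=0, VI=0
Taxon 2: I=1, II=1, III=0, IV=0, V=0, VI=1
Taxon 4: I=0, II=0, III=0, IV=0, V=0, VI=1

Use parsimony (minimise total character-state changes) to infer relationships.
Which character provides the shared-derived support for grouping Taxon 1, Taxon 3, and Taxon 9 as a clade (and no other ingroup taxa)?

VI

Character polarity is set by the outgroup: the derived state is whichever differs from the outgroup's state, so for VI the derived state is '0', and for the remaining characters it is '1'.
I (state '1') occurs in Taxon 1 and Taxon 2 but conflicts with the nesting implied by the other characters — most parsimoniously interpreted as homoplasy.
II (derived state '1') is shared by Taxon 1, Taxon 2, Taxon 3, Taxon 6, and Taxon 9 — a synapomorphy uniting that clade.
Only Taxon 1 and Taxon 9 show the derived state '1' for III, supporting them as a clade.
IV (derived state '1') is shared by Taxon 1, Taxon 3, Taxon 6, and Taxon 9 — a synapomorphy uniting that clade.
V (derived state '1') is unique to Taxon 3 (autapomorphy; uninformative for grouping).
Only Taxon 1, Taxon 3, and Taxon 9 show the derived state '0' for VI, supporting them as a clade.
Most parsimonious ingroup topology: (((Taxon 6,((Taxon 9,Taxon 1),Taxon 3)),Taxon 2),Taxon 4).
The clade {Taxon 1, Taxon 3, Taxon 9} is supported by VI: its derived state '0' occurs in exactly those taxa and in no other taxon (including the outgroup).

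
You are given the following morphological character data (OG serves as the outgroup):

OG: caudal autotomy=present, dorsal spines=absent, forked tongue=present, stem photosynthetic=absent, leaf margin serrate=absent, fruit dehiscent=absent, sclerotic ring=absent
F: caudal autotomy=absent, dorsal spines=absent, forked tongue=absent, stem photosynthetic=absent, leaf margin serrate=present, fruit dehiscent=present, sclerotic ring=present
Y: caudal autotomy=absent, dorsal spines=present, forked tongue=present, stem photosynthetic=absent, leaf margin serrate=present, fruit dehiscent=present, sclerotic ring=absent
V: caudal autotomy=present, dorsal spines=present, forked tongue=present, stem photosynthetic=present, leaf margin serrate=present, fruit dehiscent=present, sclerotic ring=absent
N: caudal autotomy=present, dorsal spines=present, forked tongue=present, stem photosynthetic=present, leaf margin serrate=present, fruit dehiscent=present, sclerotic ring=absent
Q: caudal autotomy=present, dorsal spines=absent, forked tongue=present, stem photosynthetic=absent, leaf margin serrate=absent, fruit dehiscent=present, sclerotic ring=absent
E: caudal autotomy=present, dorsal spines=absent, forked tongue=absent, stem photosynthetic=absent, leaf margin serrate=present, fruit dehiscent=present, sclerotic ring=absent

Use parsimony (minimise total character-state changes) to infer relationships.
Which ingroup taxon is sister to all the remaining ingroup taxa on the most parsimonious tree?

Character polarity is set by the outgroup: the derived state is whichever differs from the outgroup's state, so for caudal autotomy, forked tongue the derived state is 'absent', and for the remaining characters it is 'present'.
caudal autotomy groups F and Y, which is incompatible with the clades supported by the remaining characters; treating it as convergent (homoplasy) costs fewer steps than any alternative tree.
Only N, V, and Y show the derived state 'present' for dorsal spines, supporting them as a clade.
forked tongue (derived state 'absent') is shared by E and F — a synapomorphy uniting that clade.
stem photosynthetic: derived state 'present' in N and V only — synapomorphy for {N, V}.
leaf margin serrate: derived state 'present' in E, F, N, V, and Y only — synapomorphy for {E, F, N, V, Y}.
All ingroup taxa share the derived state 'present' for fruit dehiscent; it defines the ingroup but does not resolve relationships within it.
sclerotic ring: derived state 'present' in F only — an autapomorphy, so it tells us nothing about relationships among taxa.
Most parsimonious ingroup topology: (((F,E),(Y,(V,N))),Q).
Q is sister to the clade containing all other ingroup taxa, so it is the earliest-diverging (most basal) ingroup lineage.

Q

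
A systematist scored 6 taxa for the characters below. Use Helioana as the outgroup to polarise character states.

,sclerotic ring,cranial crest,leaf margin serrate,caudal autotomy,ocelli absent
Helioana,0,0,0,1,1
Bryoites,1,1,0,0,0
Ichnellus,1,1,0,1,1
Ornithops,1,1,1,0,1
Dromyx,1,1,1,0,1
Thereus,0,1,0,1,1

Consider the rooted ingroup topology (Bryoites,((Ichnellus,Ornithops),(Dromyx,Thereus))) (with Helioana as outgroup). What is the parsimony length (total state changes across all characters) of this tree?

Map each character onto (Bryoites,((Ichnellus,Ornithops),(Dromyx,Thereus))) (rooted by Helioana) and count the minimum state changes it requires (Fitch parsimony):
sclerotic ring: 2; cranial crest: 1; leaf margin serrate: 2; caudal autotomy: 3; ocelli absent: 1.
Total tree length = 9.

9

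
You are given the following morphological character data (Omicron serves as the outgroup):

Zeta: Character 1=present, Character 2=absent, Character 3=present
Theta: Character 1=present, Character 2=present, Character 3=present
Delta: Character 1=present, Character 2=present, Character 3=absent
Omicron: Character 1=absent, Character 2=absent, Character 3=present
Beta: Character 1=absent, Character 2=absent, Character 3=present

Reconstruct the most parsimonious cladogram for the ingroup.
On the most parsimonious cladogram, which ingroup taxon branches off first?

Beta

Character polarity is set by the outgroup: the derived state is whichever differs from the outgroup's state, so for Character 3 the derived state is 'absent', and for the remaining characters it is 'present'.
Character 1 (derived state 'present') is shared by Delta, Theta, and Zeta — a synapomorphy uniting that clade.
Character 2: derived state 'present' in Delta and Theta only — synapomorphy for {Delta, Theta}.
Character 3 (derived state 'absent') is unique to Delta (autapomorphy; uninformative for grouping).
Most parsimonious ingroup topology: (Beta,(Zeta,(Delta,Theta))).
Beta is sister to the clade containing all other ingroup taxa, so it is the earliest-diverging (most basal) ingroup lineage.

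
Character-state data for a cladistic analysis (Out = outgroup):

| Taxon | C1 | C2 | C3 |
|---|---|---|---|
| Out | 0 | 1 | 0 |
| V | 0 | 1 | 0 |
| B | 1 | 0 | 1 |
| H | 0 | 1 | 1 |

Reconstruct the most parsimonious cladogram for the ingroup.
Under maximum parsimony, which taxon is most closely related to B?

H

Character polarity is set by the outgroup: the derived state is whichever differs from the outgroup's state, so for C2 the derived state is '0', and for the remaining characters it is '1'.
C1: derived state '1' in B only — an autapomorphy, so it tells us nothing about relationships among taxa.
C2: derived state '0' in B only — an autapomorphy, so it tells us nothing about relationships among taxa.
Only B and H show the derived state '1' for C3, supporting them as a clade.
Most parsimonious ingroup topology: (V,(B,H)).
B and H form a cherry on this tree, so they are sister taxa.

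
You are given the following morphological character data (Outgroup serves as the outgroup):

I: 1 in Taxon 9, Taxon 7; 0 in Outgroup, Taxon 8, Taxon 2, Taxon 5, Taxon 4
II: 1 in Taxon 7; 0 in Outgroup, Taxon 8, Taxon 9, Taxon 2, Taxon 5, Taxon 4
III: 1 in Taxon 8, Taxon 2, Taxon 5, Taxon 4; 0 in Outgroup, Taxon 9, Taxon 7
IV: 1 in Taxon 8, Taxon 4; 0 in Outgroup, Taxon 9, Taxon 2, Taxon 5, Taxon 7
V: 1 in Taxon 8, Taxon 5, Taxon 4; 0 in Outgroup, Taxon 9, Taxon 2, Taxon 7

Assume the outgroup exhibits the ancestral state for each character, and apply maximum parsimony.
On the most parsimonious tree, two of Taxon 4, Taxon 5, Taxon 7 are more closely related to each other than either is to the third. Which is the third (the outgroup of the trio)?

Taxon 7

The outgroup has state '0' for every character, so '1' is the derived state throughout.
Only Taxon 7 and Taxon 9 show the derived state '1' for I, supporting them as a clade.
II: derived state '1' in Taxon 7 only — an autapomorphy, so it tells us nothing about relationships among taxa.
Only Taxon 2, Taxon 4, Taxon 5, and Taxon 8 show the derived state '1' for III, supporting them as a clade.
IV (derived state '1') is shared by Taxon 4 and Taxon 8 — a synapomorphy uniting that clade.
V: derived state '1' in Taxon 4, Taxon 5, and Taxon 8 only — synapomorphy for {Taxon 4, Taxon 5, Taxon 8}.
Most parsimonious ingroup topology: ((((Taxon 8,Taxon 4),Taxon 5),Taxon 2),(Taxon 9,Taxon 7)).
Taxon 5 and Taxon 4 share a more recent common ancestor with each other than either does with Taxon 7, so Taxon 7 is the least closely related of the three.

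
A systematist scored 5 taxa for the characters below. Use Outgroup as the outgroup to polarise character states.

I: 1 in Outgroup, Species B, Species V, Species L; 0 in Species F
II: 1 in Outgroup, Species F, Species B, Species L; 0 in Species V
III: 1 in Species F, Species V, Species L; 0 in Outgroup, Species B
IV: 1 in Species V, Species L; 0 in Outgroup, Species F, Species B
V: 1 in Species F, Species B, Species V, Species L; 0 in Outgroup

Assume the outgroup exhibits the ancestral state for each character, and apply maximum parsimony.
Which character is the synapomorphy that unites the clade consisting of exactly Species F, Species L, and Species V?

Character polarity is set by the outgroup: the derived state is whichever differs from the outgroup's state, so for I, II the derived state is '0', and for the remaining characters it is '1'.
I (derived state '0') is unique to Species F (autapomorphy; uninformative for grouping).
II: derived state '0' in Species V only — an autapomorphy, so it tells us nothing about relationships among taxa.
III: derived state '1' in Species F, Species L, and Species V only — synapomorphy for {Species F, Species L, Species V}.
IV: derived state '1' in Species L and Species V only — synapomorphy for {Species L, Species V}.
V (derived state '1') is shared by all ingroup taxa — unites the whole ingroup.
Most parsimonious ingroup topology: ((Species F,(Species V,Species L)),Species B).
The clade {Species F, Species L, Species V} is supported by III: its derived state '1' occurs in exactly those taxa and in no other taxon (including the outgroup).

III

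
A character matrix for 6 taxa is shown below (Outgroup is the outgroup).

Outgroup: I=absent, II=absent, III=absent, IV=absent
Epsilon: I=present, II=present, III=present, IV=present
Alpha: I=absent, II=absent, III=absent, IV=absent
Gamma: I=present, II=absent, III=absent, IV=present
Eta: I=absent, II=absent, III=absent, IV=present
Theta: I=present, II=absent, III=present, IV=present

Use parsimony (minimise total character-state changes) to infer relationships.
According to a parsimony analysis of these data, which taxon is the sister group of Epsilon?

Theta

The outgroup has state 'absent' for every character, so 'present' is the derived state throughout.
I: derived state 'present' in Epsilon, Gamma, and Theta only — synapomorphy for {Epsilon, Gamma, Theta}.
II: derived state 'present' in Epsilon only — an autapomorphy, so it tells us nothing about relationships among taxa.
Only Epsilon and Theta show the derived state 'present' for III, supporting them as a clade.
IV (derived state 'present') is shared by Epsilon, Eta, Gamma, and Theta — a synapomorphy uniting that clade.
Most parsimonious ingroup topology: ((((Epsilon,Theta),Gamma),Eta),Alpha).
Epsilon and Theta form a cherry on this tree, so they are sister taxa.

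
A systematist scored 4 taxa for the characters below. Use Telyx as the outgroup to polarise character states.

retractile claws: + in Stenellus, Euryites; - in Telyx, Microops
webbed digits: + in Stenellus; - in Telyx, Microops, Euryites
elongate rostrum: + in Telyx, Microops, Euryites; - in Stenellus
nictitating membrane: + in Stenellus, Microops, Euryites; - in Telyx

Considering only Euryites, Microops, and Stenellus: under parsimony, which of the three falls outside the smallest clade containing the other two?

Microops

Character polarity is set by the outgroup: the derived state is whichever differs from the outgroup's state, so for elongate rostrum the derived state is '-', and for the remaining characters it is '+'.
retractile claws: derived state '+' in Euryites and Stenellus only — synapomorphy for {Euryites, Stenellus}.
webbed digits (derived state '+') is unique to Stenellus (autapomorphy; uninformative for grouping).
elongate rostrum (derived state '-') is unique to Stenellus (autapomorphy; uninformative for grouping).
nictitating membrane (derived state '+') is shared by all ingroup taxa — unites the whole ingroup.
Most parsimonious ingroup topology: ((Stenellus,Euryites),Microops).
Euryites and Stenellus share a more recent common ancestor with each other than either does with Microops, so Microops is the least closely related of the three.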